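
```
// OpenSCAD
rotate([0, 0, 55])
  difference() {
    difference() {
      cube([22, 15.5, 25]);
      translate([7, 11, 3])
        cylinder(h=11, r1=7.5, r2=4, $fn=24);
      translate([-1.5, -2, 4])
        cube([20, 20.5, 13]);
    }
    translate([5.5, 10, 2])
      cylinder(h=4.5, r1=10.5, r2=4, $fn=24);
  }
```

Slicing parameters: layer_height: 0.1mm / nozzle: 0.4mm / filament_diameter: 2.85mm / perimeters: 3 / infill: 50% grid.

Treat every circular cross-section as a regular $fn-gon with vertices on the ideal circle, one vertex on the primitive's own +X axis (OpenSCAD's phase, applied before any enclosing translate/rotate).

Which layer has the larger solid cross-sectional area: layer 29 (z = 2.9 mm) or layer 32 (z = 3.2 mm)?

Layer 29 (z = 2.9): the cube is present — its section is the full 22×15.5 rectangle (area 341.00 mm²); the cone at (7, 11) is not intersected at this z (z outside [3, 14]); the cube at (-1.5, -2) does not reach this height (z outside [4, 17]); Taking the first minus the rest: none of the subtracted shapes is present at this height, so the 22×15.5 cube is unchanged — area = 341.00 mm²; the cone at (5.5, 10) contributes a regular 24-gon of circumradius 9.200 (interpolated between r1=10.5 and r2=4 at t=0.200) (area = (24/2)·9.200²·sin(360°/24) = 262.88 mm²); Taking the first minus the rest: starting from the result so far (341.00 mm²), the cone at (5.5, 10) partially overlaps it — only the 190.15 mm² overlap (of its 262.88 mm²) is removed, clipping the outline — area = 150.85 mm²; (rotated 55° about Z; rotation is an isometry so areas/perimeters/island counts are preserved). So its area = 150.85 mm². Layer 32 (z = 3.2): the 22×15.5 cube contributes its full rectangle (area 341.00 mm²); the cone at (7, 11) (r1=7.5→r2=4) has section circumradius 7.436 here — a regular 24-gon (area = (24/2)·7.436²·sin(360°/24) = 171.75 mm²); the cube at (-1.5, -2) does not reach this height (z outside [4, 17]); Subtracting the remaining from the first: starting from the 22×15.5 cube (341.00 mm²), the cone at (7, 11) partially overlaps it — only the 146.77 mm² overlap (of its 171.75 mm²) is removed, clipping the outline — area = 194.23 mm²; the cone at (5.5, 10) contributes a regular 24-gon of circumradius 8.767 (interpolated between r1=10.5 and r2=4 at t=0.267) (area = (24/2)·8.767²·sin(360°/24) = 238.70 mm²); Subtracting the remaining from the first: starting from the result so far (194.23 mm²), the cone at (5.5, 10) partially overlaps it — only the 34.42 mm² overlap (of its 238.70 mm²) is removed, clipping the outline — area = 159.80 mm²; (rotated 55° about Z; rotation is an isometry so areas/perimeters/island counts are preserved). So its area = 159.80 mm². Layer 32 is larger (159.80 vs 150.85 mm²).

layer 32 (z = 3.2 mm)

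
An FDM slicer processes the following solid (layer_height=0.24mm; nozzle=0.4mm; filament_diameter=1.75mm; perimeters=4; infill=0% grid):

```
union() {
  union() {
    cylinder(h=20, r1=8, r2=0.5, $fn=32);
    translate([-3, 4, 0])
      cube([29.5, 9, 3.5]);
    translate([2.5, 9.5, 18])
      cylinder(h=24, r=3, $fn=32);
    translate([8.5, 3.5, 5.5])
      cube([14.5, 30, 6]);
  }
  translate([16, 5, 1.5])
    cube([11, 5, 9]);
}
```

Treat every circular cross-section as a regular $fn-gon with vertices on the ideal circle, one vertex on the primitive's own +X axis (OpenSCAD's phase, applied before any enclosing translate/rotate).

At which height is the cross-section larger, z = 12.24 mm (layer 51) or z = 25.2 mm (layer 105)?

Layer 51 (z = 12.24): the cone contributes a regular 32-gon of circumradius 3.410 (interpolated between r1=8 and r2=0.5 at t=0.612) (area = (32/2)·3.410²·sin(360°/32) = 36.30 mm²); the cube at (-3, 4) does not reach this height (z outside [0, 3.5]); the cylinder at (2.5, 9.5) is absent (z outside [18, 42]); the cube at (8.5, 3.5) is absent (z outside [5.5, 11.5]); Taking the union: only the cone is present, so the union is just that shape — area = 36.30 mm²; the cube at (16, 5) is absent (z outside [1.5, 10.5]); Merging all regions: only that combined region is present, so the union is just that shape — area = 36.30 mm². So its area = 36.30 mm². Layer 105 (z = 25.2): the cone does not reach this height (z outside [0, 20]); the cube at (-3, 4) is absent (z outside [0, 3.5]); the cylinder at (2.5, 9.5): section is a regular 32-gon, circumradius r=3 (area = (32/2)·3.000²·sin(360°/32) = 28.09 mm²); the cube at (8.5, 3.5) is not intersected at this z (z outside [5.5, 11.5]); Taking the union: only the r=3 cylinder at (2.5, 9.5) is present, so the union is just that shape — area = 28.09 mm²; the cube at (16, 5) does not reach this height (z outside [1.5, 10.5]); Taking the union: only the result so far is present, so the union is just that shape — area = 28.09 mm². So its area = 28.09 mm². Layer 51 is larger (36.30 vs 28.09 mm²).

layer 51 (z = 12.24 mm)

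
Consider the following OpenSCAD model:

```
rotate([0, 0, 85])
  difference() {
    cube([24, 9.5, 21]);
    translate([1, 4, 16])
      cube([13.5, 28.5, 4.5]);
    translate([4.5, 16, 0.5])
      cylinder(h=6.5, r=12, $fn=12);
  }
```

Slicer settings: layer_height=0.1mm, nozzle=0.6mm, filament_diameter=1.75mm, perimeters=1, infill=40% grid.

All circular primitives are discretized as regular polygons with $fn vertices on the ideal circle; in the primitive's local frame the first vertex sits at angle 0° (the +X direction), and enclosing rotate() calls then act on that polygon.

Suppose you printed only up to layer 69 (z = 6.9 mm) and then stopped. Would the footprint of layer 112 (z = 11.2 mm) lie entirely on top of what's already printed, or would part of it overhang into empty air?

part overhangs

Compare the two slices. At z = 6.9: the 24×9.5 cube contributes its full rectangle (area 228.00 mm²); the cube at (1, 4) is not intersected at this z (z outside [16, 20.5]); the cylinder at (4.5, 16): section is a regular 12-gon, circumradius r=12 (area = (12/2)·12.000²·sin(360°/12) = 432.00 mm²); Subtracting the remaining from the first: starting from the 24×9.5 cube (228.00 mm²), the r=12 cylinder at (4.5, 16) partially overlaps it — only the 57.79 mm² overlap (of its 432.00 mm²) is removed, clipping the outline — area = 170.21 mm²; (whole slice rotated 85° about Z — lengths, areas and connectivity unchanged). At z = 11.2: the cube is present — its section is the full 24×9.5 rectangle (area 228.00 mm²); the cube at (1, 4) does not reach this height (z outside [16, 20.5]); the cylinder at (4.5, 16) is not intersected at this z (z outside [0.5, 7]); After the difference (first − rest): none of the subtracted shapes is present at this height, so the 24×9.5 cube is unchanged — area = 228.00 mm²; (whole slice rotated 85° about Z — lengths, areas and connectivity unchanged). Checking containment: at z = 11.2 the cross-section extends beyond the z = 6.9 cross-section by about 57.79 mm².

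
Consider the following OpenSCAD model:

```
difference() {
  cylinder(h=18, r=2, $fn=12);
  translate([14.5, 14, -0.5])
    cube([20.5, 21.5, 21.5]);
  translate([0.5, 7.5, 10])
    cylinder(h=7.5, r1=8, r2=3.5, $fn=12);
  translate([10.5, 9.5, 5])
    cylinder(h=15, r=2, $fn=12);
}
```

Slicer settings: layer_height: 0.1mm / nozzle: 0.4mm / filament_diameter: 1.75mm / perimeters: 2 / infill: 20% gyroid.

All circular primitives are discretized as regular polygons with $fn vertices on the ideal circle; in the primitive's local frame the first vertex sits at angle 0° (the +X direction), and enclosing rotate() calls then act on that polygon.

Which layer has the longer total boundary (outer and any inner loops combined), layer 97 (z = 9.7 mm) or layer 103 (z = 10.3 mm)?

layer 97 (z = 9.7 mm)

Layer 97 (z = 9.7): the r=2 cylinder contributes a regular 12-gon of circumradius 2 (perimeter = 2·12·2.000·sin(180°/12) = 12.42 mm); the cube at (14.5, 14) (footprint 20.5×21.5) is included at this height (perimeter 84.00 mm); the cone at (0.5, 7.5) is not intersected at this z (z outside [10, 17.5]); the r=2 cylinder at (10.5, 9.5) contributes a regular 12-gon of circumradius 2 (perimeter = 2·12·2.000·sin(180°/12) = 12.42 mm); After the difference (first − rest): starting from the r=2 cylinder, the 20.5×21.5 cube at (14.5, 14) misses the remaining region (no effect); the r=2 cylinder at (10.5, 9.5) misses the remaining region (no effect) — boundary = 12.42 mm. So its perimeter = 12.42 mm. Layer 103 (z = 10.3): the cylinder: section is a regular 12-gon, circumradius r=2 (perimeter = 2·12·2.000·sin(180°/12) = 12.42 mm); the 20.5×21.5 cube at (14.5, 14) contributes its full rectangle (perimeter 84.00 mm); the cone at (0.5, 7.5) contributes a regular 12-gon of circumradius 7.820 (interpolated between r1=8 and r2=3.5 at t=0.040) (perimeter = 2·12·7.820·sin(180°/12) = 48.58 mm); the r=2 cylinder at (10.5, 9.5) contributes a regular 12-gon of circumradius 2 (perimeter = 2·12·2.000·sin(180°/12) = 12.42 mm); Taking the first minus the rest: starting from the r=2 cylinder, the 20.5×21.5 cube at (14.5, 14) misses the remaining region (no effect); the cone at (0.5, 7.5) partially overlaps it — only the 6.16 mm² overlap (of its 183.46 mm²) is removed, clipping the outline; the r=2 cylinder at (10.5, 9.5) misses the remaining region (no effect) — boundary = 10.66 mm. So its perimeter = 10.66 mm. Layer 97 is larger (12.42 vs 10.66 mm).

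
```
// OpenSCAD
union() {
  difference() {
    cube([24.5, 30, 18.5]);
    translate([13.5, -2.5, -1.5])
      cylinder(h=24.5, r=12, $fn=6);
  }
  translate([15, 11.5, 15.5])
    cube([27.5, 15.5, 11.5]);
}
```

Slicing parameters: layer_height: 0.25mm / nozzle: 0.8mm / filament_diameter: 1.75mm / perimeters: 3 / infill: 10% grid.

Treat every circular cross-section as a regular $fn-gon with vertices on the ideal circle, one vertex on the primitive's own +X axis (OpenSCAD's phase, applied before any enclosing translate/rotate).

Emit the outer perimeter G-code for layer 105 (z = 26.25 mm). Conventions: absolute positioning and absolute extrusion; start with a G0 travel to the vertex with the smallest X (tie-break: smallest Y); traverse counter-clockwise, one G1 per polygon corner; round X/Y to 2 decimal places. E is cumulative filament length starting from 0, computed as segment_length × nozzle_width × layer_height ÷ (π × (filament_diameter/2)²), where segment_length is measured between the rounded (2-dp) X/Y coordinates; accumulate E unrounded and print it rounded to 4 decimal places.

G0 X15.00 Y11.50 Z26.25
G1 X42.50 Y11.50 E2.2866
G1 X42.50 Y27.00 E3.5755
G1 X15.00 Y27.00 E5.8621
G1 X15.00 Y11.50 E7.1509

At z = 26.25 mm: the cube does not reach this height (z outside [0, 18.5]); the cylinder at (13.5, -2.5) is absent (z outside [-1.5, 23]); After the difference (first − rest): the first operand is absent here, so nothing remains; the cube at (15, 11.5) is present — its section is the full 27.5×15.5 rectangle; Merging all regions: only the 27.5×15.5 cube at (15, 11.5) is present, so the union is just that shape — 1 connected region. The outline is a single polygon with 4 vertices. Extrusion per mm of travel: 0.8 × 0.25 / (π × 0.875²) = 0.083150. Accumulating E over each segment gives final E = 7.1509.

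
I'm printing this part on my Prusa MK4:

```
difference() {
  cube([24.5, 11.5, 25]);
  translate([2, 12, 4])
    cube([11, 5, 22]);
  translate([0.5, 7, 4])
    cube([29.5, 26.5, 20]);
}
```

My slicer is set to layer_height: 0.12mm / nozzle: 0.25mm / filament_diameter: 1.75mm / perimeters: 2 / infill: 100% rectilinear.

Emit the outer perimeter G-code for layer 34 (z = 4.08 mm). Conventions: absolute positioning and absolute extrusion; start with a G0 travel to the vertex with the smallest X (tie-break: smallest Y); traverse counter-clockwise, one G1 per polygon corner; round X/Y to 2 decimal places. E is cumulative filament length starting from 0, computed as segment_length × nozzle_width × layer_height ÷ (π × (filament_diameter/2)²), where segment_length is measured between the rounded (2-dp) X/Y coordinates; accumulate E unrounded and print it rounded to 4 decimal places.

G0 X0.00 Y0.00 Z4.08
G1 X24.50 Y0.00 E0.3056
G1 X24.50 Y7.00 E0.3929
G1 X0.50 Y7.00 E0.6922
G1 X0.50 Y11.50 E0.7484
G1 X0.00 Y11.50 E0.7546
G1 X0.00 Y0.00 E0.8980

At z = 4.08 mm: the cube (footprint 24.5×11.5) is included at this height; the cube at (2, 12) (footprint 11×5) is included at this height; the 29.5×26.5 cube at (0.5, 7) contributes its full rectangle; After the difference (first − rest): starting from the 24.5×11.5 cube, the 11×5 cube at (2, 12) misses the remaining region (no effect); the 29.5×26.5 cube at (0.5, 7) partially overlaps it — only the 108.00 mm² overlap (of its 781.75 mm²) is removed, clipping the outline — 1 connected region. The outline is a single polygon with 6 vertices. Extrusion per mm of travel: 0.25 × 0.12 / (π × 0.875²) = 0.012473. Accumulating E over each segment gives final E = 0.8980.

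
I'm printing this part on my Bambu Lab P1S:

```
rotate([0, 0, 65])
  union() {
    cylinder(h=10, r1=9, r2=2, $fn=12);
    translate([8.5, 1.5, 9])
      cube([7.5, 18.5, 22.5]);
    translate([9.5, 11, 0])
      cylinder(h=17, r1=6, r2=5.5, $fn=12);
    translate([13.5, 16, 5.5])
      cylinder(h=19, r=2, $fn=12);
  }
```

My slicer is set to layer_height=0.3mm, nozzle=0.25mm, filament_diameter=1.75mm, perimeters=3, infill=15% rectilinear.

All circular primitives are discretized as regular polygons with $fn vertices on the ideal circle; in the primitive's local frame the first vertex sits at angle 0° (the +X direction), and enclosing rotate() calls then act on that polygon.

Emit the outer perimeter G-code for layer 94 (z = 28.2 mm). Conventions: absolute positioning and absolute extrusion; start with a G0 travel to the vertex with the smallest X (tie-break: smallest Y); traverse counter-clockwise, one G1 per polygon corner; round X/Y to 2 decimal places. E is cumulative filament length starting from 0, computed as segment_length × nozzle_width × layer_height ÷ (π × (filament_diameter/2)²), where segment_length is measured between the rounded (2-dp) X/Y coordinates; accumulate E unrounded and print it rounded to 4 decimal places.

At z = 28.2 mm: the cone is not intersected at this z (z outside [0, 10]); the cube at (8.5, 1.5) is present — its section is the full 7.5×18.5 rectangle; the cone at (9.5, 11) is absent (z outside [0, 17]); the cylinder at (13.5, 16) is not intersected at this z (z outside [5.5, 24.5]); Combining (union): only the 7.5×18.5 cube at (8.5, 1.5) is present, so the union is just that shape — 1 connected region; (whole slice rotated 65° about Z — lengths, areas and connectivity unchanged). The outline is a single polygon with 4 vertices. Extrusion per mm of travel: 0.25 × 0.3 / (π × 0.875²) = 0.031181. Accumulating E over each segment gives final E = 1.6207.

G0 X-14.53 Y16.16 Z28.20
G1 X2.23 Y8.34 E0.5767
G1 X5.40 Y15.13 E0.8103
G1 X-11.36 Y22.95 E1.3870
G1 X-14.53 Y16.16 E1.6207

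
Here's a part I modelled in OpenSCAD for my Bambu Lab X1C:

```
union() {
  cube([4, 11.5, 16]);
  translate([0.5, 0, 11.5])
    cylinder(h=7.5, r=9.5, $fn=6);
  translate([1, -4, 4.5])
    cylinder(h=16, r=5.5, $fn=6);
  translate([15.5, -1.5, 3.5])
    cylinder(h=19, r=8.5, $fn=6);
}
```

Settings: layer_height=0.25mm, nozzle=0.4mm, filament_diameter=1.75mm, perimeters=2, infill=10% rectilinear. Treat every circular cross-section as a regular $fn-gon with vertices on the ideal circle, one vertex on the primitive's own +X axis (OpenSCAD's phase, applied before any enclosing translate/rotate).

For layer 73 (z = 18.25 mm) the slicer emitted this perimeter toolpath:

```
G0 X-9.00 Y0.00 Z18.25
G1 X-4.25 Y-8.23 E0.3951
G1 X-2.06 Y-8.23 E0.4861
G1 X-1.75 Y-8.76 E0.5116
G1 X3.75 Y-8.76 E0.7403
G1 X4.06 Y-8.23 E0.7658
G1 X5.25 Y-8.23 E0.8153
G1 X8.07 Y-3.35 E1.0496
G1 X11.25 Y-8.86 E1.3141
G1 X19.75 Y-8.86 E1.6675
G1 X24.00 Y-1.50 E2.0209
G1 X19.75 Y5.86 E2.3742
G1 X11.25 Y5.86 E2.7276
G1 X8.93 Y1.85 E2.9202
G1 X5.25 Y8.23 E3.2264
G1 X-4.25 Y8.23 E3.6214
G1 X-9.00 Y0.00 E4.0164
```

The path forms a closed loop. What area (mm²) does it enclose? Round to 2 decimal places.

418.17 mm²

Apply the shoelace formula to the sequence of (X, Y) vertices; enclosed area = 418.17 mm².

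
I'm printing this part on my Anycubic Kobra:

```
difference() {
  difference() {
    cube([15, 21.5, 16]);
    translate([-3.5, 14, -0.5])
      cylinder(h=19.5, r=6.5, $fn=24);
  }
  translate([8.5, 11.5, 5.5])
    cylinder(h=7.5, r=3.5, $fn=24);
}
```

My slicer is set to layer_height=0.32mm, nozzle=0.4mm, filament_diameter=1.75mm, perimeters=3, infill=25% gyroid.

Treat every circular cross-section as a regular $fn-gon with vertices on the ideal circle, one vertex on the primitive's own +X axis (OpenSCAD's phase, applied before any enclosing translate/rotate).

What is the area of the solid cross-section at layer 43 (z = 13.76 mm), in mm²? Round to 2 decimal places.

299.82 mm²

At z = 13.76 mm: the cube (footprint 15×21.5) is included at this height (area 322.50 mm²); the r=6.5 cylinder at (-3.5, 14) gives a regular 24-gon of circumradius 6.5 (constant along its height) (area = (24/2)·6.500²·sin(360°/24) = 131.22 mm²); Taking the first minus the rest: starting from the 15×21.5 cube (322.50 mm²), the r=6.5 cylinder at (-3.5, 14) partially overlaps it — only the 22.68 mm² overlap (of its 131.22 mm²) is removed, clipping the outline — area = 299.82 mm²; the cylinder at (8.5, 11.5) is not intersected at this z (z outside [5.5, 13]); After the difference (first − rest): none of the subtracted shapes is present at this height, so that combined region is unchanged — area = 299.82 mm². Overall, the cross-section is a single solid region. Net area = 299.82 mm².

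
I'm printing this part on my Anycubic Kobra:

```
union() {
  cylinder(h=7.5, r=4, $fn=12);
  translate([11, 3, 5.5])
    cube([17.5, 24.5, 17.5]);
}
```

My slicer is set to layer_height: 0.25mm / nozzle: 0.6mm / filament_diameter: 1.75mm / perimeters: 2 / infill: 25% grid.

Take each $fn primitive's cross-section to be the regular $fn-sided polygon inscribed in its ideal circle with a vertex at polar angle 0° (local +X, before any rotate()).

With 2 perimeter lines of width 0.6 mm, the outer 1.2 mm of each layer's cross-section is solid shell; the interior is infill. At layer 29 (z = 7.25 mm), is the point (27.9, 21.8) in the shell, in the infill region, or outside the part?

shell

At z = 7.25 mm: the cylinder: section is a regular 12-gon, circumradius r=4; the cube at (11, 3) is present — its section is the full 17.5×24.5 rectangle; Taking the union: the 2 present regions are separate (no shared area or edge), so areas and boundary lengths simply add and each stays a separate island — 2 connected regions. Overall, the cross-section has 2 separate islands. The nearest boundary edge runs (28.50, 27.50)→(28.50, 3.00); distance from the point to it = 0.60 mm. (Shell/infill is judged within the island containing the point — the largest one.) The point is inside the cross-section, 0.60 mm from the nearest boundary — within the 1.2 mm shell band (2 × 0.6).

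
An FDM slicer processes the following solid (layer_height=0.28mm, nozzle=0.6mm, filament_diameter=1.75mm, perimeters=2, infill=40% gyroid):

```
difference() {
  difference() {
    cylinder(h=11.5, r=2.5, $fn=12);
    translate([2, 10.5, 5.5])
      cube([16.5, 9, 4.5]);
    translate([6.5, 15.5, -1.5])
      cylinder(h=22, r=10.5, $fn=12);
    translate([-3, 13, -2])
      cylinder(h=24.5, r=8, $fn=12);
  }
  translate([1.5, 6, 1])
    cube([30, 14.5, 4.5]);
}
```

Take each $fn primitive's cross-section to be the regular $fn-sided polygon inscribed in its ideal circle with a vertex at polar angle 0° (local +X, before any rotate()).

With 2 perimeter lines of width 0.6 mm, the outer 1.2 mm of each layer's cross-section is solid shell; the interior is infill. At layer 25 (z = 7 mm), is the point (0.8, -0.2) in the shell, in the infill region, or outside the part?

At z = 7 mm: the r=2.5 cylinder contributes a regular 12-gon of circumradius 2.5; the cube at (2, 10.5) is present — its section is the full 16.5×9 rectangle; the cylinder at (6.5, 15.5): section is a regular 12-gon, circumradius r=10.5; the r=8 cylinder at (-3, 13) contributes a regular 12-gon of circumradius 8; Taking the first minus the rest: starting from the r=2.5 cylinder, the 16.5×9 cube at (2, 10.5) misses the remaining region (no effect); the r=10.5 cylinder at (6.5, 15.5) misses the remaining region (no effect); the r=8 cylinder at (-3, 13) misses the remaining region (no effect) — 1 connected region; the cube at (1.5, 6) is absent (z outside [1, 5.5]); Taking the first minus the rest: none of the subtracted shapes is present at this height, so the result so far is unchanged — 1 connected region. Overall, the cross-section is a single solid region. The nearest boundary edge runs (2.50, 0.00)→(2.17, -1.25); distance from the point to it = 1.59 mm. The point is inside the cross-section and 1.59 mm from the nearest boundary — more than the 1.2 mm shell width (2 × 0.6), so it's in the infill interior.

infill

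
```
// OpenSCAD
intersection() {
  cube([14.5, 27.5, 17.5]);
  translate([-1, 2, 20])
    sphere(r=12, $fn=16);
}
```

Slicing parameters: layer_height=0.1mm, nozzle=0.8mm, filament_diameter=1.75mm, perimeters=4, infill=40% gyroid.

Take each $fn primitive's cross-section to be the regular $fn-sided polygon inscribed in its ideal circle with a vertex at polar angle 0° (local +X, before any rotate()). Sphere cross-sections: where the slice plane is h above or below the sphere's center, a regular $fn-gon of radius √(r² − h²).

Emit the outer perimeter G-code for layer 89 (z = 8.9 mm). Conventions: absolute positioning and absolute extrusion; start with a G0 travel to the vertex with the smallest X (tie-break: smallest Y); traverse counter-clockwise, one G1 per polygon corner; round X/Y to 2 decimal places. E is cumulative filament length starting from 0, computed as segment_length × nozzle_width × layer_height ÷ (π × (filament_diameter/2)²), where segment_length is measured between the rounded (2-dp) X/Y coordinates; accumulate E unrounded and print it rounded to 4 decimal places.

G0 X0.00 Y0.00 Z8.90
G1 X3.04 Y0.00 E0.1011
G1 X3.21 Y0.26 E0.1114
G1 X3.56 Y2.00 E0.1705
G1 X3.21 Y3.74 E0.2295
G1 X2.22 Y5.22 E0.2887
G1 X0.74 Y6.21 E0.3480
G1 X0.00 Y6.36 E0.3731
G1 X0.00 Y0.00 E0.5846

At z = 8.9 mm: the cube (footprint 14.5×27.5) is included at this height; the r=12 sphere at (-1, 2) slices to a regular 16-gon of circumradius 4.560 (√(r²−h²) with h=11.1 from center); After intersecting: the r=12 sphere at (-1, 2) partially overlaps the 14.5×27.5 cube; clipping to the common part keeps 18.16 mm² — 1 connected region. The outline is a single polygon with 8 vertices. Extrusion per mm of travel: 0.8 × 0.1 / (π × 0.875²) = 0.033260. Accumulating E over each segment gives final E = 0.5846.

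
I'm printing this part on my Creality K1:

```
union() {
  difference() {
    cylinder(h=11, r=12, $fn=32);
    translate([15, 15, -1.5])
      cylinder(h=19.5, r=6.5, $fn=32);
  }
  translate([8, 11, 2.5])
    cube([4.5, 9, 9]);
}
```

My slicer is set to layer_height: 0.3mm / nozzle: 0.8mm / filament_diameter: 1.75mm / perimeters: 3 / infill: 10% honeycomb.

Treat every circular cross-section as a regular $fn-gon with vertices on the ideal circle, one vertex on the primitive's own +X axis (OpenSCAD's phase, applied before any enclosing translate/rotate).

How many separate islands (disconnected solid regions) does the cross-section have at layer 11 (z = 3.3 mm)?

At z = 3.3 mm: the cylinder: section is a regular 32-gon, circumradius r=12; the r=6.5 cylinder at (15, 15) gives a regular 32-gon of circumradius 6.5 (constant along its height); Taking the first minus the rest: starting from the r=12 cylinder, the r=6.5 cylinder at (15, 15) misses the remaining region (no effect) — 1 connected region; the cube at (8, 11) is present — its section is the full 4.5×9 rectangle; Combining (union): the 2 present regions are separate (no shared area or edge), so areas and boundary lengths simply add and each stays a separate island — 2 connected regions. Overall, the cross-section has 2 separate islands. Island count = 2.

2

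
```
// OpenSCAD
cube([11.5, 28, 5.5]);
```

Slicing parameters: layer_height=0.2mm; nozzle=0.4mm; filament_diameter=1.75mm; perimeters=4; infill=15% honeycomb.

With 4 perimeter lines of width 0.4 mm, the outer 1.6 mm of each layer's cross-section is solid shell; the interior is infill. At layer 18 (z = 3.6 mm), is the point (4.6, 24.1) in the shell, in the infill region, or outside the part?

infill

At z = 3.6 mm: the cube (footprint 11.5×28) is included at this height. Overall, the cross-section is a single solid region. The nearest boundary edge runs (11.50, 28.00)→(0.00, 28.00); distance from the point to it = 3.90 mm. The point is inside the cross-section and 3.90 mm from the nearest boundary — more than the 1.6 mm shell width (4 × 0.4), so it's in the infill interior.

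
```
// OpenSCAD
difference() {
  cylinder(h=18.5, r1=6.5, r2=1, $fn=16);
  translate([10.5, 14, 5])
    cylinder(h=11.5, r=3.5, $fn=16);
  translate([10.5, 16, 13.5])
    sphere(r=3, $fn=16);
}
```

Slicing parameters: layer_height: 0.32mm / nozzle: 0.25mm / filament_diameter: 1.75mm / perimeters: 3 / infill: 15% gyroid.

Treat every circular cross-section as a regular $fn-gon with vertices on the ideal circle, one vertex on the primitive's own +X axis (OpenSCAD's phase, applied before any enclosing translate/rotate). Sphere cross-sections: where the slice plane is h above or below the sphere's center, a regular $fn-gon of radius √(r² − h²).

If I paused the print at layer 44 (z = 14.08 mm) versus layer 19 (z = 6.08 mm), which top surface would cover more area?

Layer 44 (z = 14.08): the cone (r1=6.5→r2=1) has section circumradius 2.314 here — a regular 16-gon (area = (16/2)·2.314²·sin(360°/16) = 16.39 mm²); the r=3.5 cylinder at (10.5, 14) contributes a regular 16-gon of circumradius 3.5 (area = (16/2)·3.500²·sin(360°/16) = 37.50 mm²); the sphere at (10.5, 16): section is a regular 16-gon, circumradius = √(r²−h²) = √(3²−0.58²) = 2.943 (area = (16/2)·2.943²·sin(360°/16) = 26.52 mm²); After the difference (first − rest): starting from the cone (16.39 mm²), the r=3.5 cylinder at (10.5, 14) misses the remaining region (no effect); the r=3 sphere at (10.5, 16) misses the remaining region (no effect) — area = 16.39 mm². So its area = 16.39 mm². Layer 19 (z = 6.08): the cone: at t=0.329 of its height the radius interpolates to r₁+(r₂−r₁)t = 4.692, giving a regular 16-gon of that circumradius (area = (16/2)·4.692²·sin(360°/16) = 67.41 mm²); the r=3.5 cylinder at (10.5, 14) gives a regular 16-gon of circumradius 3.5 (constant along its height) (area = (16/2)·3.500²·sin(360°/16) = 37.50 mm²); the sphere at (10.5, 16) is not intersected at this z (|z−center|=7.420 > r=3); Taking the first minus the rest: starting from the cone (67.41 mm²), the r=3.5 cylinder at (10.5, 14) misses the remaining region (no effect) — area = 67.41 mm². So its area = 67.41 mm². Layer 19 is larger (67.41 vs 16.39 mm²).

layer 19 (z = 6.08 mm)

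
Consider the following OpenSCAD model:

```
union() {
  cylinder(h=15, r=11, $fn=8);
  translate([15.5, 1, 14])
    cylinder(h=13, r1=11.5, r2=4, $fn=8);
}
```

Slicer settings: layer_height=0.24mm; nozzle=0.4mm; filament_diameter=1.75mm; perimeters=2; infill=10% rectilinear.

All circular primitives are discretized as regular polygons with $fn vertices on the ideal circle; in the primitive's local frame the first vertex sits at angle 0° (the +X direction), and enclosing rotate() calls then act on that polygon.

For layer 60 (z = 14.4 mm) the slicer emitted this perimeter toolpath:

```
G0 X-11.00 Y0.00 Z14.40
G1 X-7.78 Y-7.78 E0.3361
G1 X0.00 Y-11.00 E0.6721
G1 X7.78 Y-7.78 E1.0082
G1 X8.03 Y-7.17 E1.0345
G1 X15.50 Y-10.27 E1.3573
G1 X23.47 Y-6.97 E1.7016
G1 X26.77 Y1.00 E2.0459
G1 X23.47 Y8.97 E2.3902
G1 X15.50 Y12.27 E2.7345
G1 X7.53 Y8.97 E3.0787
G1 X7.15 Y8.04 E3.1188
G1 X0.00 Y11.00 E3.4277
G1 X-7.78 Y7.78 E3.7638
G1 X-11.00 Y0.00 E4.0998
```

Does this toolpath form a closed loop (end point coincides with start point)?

yes

Start point (G0): (-11.00, 0.00). End point (last G1): the path returns to the start — closed.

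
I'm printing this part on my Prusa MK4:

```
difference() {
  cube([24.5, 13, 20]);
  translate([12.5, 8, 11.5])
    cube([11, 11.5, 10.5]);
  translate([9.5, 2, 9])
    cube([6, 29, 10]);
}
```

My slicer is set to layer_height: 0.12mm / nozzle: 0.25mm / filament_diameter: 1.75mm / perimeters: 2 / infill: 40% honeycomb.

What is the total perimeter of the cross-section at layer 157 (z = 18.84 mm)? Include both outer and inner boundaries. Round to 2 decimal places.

97.00 mm

At z = 18.84 mm: the 24.5×13 cube contributes its full rectangle (perimeter 75.00 mm); the cube at (12.5, 8) is present — its section is the full 11×11.5 rectangle (perimeter 45.00 mm); the cube at (9.5, 2) is present — its section is the full 6×29 rectangle (perimeter 70.00 mm); Taking the first minus the rest: starting from the 24.5×13 cube, the 11×11.5 cube at (12.5, 8) partially overlaps it — only the 55.00 mm² overlap (of its 126.50 mm²) is removed, clipping the outline; the 6×29 cube at (9.5, 2) partially overlaps it — only the 51.00 mm² overlap (of its 174.00 mm²) is removed, clipping the outline — boundary = 97.00 mm. Overall, the cross-section is a single solid region. Total boundary length (outer) = 97.00 mm.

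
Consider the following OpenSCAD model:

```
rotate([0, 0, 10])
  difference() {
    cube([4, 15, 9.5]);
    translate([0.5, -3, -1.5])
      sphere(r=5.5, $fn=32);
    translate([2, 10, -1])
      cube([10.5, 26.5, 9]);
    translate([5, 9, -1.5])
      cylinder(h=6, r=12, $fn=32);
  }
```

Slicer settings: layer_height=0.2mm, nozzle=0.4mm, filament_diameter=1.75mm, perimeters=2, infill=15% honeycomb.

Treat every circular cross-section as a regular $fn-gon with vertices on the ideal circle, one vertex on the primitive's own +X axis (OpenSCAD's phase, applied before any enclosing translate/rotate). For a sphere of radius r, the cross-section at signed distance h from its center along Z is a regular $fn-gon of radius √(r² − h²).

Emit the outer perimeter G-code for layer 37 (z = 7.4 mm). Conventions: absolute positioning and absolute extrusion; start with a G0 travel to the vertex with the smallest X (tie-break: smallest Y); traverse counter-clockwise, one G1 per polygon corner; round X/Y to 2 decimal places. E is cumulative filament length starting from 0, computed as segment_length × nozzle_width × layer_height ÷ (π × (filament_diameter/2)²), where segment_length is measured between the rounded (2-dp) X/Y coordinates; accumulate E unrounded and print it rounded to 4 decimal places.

G0 X-2.60 Y14.77 Z7.40
G1 X0.00 Y0.00 E0.4988
G1 X3.94 Y0.69 E0.6318
G1 X2.20 Y10.54 E0.9645
G1 X0.23 Y10.20 E1.0310
G1 X-0.64 Y15.12 E1.1972
G1 X-2.60 Y14.77 E1.2634

At z = 7.4 mm: the 4×15 cube contributes its full rectangle; the sphere at (0.5, -3) is absent (|z−center|=8.900 > r=5.5); the cube at (2, 10) (footprint 10.5×26.5) is included at this height; the cylinder at (5, 9) is not intersected at this z (z outside [-1.5, 4.5]); Taking the first minus the rest: starting from the 4×15 cube, the 10.5×26.5 cube at (2, 10) partially overlaps it — only the 10.00 mm² overlap (of its 278.25 mm²) is removed, clipping the outline — 1 connected region; (whole slice rotated 10° about Z — lengths, areas and connectivity unchanged). The outline is a single polygon with 6 vertices. Extrusion per mm of travel: 0.4 × 0.2 / (π × 0.875²) = 0.033260. Accumulating E over each segment gives final E = 1.2634.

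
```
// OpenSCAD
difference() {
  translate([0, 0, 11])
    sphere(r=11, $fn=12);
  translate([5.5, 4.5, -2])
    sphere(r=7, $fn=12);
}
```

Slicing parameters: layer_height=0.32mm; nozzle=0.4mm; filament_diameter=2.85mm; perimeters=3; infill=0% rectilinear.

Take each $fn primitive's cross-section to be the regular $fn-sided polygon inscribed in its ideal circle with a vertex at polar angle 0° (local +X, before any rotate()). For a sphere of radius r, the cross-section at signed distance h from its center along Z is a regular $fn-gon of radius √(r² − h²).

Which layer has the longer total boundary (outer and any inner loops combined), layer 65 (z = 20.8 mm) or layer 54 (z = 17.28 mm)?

Layer 65 (z = 20.8): the r=11 sphere slices to a regular 12-gon of circumradius 4.996 (√(r²−h²) with h=9.8 from center) (perimeter = 2·12·4.996·sin(180°/12) = 31.03 mm); the sphere at (5.5, 4.5) is not intersected at this z (|z−center|=22.800 > r=7); Subtracting the remaining from the first: none of the subtracted shapes is present at this height, so the r=11 sphere is unchanged — boundary = 31.03 mm. So its perimeter = 31.03 mm. Layer 54 (z = 17.28): the r=11 sphere contributes a regular 12-gon of circumradius √(11²−6.28²) = 9.031 (perimeter = 2·12·9.031·sin(180°/12) = 56.10 mm); the sphere at (5.5, 4.5) does not reach this height (|z−center|=19.280 > r=7); Taking the first minus the rest: none of the subtracted shapes is present at this height, so the r=11 sphere is unchanged — boundary = 56.10 mm. So its perimeter = 56.10 mm. Layer 54 is larger (56.10 vs 31.03 mm).

layer 54 (z = 17.28 mm)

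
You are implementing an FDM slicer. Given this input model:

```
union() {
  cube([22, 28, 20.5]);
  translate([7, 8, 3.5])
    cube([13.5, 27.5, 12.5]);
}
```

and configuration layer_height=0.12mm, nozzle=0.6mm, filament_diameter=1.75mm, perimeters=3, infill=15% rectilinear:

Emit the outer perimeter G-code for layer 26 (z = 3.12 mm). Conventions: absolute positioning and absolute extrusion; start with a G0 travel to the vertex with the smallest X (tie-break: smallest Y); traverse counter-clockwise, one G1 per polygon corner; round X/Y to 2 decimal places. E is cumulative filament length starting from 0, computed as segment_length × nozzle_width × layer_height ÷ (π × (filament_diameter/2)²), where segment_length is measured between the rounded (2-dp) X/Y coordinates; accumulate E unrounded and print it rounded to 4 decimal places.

At z = 3.12 mm: the cube (footprint 22×28) is included at this height; the cube at (7, 8) is not intersected at this z (z outside [3.5, 16]); Combining (union): only the 22×28 cube is present, so the union is just that shape — 1 connected region. The outline is a single polygon with 4 vertices. Extrusion per mm of travel: 0.6 × 0.12 / (π × 0.875²) = 0.029934. Accumulating E over each segment gives final E = 2.9934.

G0 X0.00 Y0.00 Z3.12
G1 X22.00 Y0.00 E0.6586
G1 X22.00 Y28.00 E1.4967
G1 X0.00 Y28.00 E2.1553
G1 X0.00 Y0.00 E2.9934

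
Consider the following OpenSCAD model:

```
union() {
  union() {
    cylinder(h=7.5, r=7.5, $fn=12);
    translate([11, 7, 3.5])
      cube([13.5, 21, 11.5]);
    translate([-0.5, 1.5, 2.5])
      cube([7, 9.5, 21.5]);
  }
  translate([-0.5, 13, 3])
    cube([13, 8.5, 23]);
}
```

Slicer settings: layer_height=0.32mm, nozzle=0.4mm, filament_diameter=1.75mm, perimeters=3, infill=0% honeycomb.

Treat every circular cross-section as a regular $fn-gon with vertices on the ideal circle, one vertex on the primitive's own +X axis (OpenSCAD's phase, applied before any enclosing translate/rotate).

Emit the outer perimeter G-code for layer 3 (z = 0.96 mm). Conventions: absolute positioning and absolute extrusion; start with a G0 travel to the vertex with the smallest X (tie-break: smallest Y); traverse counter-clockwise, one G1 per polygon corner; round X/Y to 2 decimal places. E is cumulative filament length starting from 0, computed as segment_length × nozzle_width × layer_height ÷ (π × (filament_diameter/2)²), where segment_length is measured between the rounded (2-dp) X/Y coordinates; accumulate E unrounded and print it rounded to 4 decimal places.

At z = 0.96 mm: the cylinder: section is a regular 12-gon, circumradius r=7.5; the cube at (11, 7) does not reach this height (z outside [3.5, 15]); the cube at (-0.5, 1.5) does not reach this height (z outside [2.5, 24]); Combining (union): only the r=7.5 cylinder is present, so the union is just that shape — 1 connected region; the cube at (-0.5, 13) does not reach this height (z outside [3, 26]); Merging all regions: only the result so far is present, so the union is just that shape — 1 connected region. The outline is a single polygon with 12 vertices. Extrusion per mm of travel: 0.4 × 0.32 / (π × 0.875²) = 0.053216. Accumulating E over each segment gives final E = 2.4801.

G0 X-7.50 Y0.00 Z0.96
G1 X-6.50 Y-3.75 E0.2065
G1 X-3.75 Y-6.50 E0.4135
G1 X0.00 Y-7.50 E0.6200
G1 X3.75 Y-6.50 E0.8266
G1 X6.50 Y-3.75 E1.0335
G1 X7.50 Y0.00 E1.2401
G1 X6.50 Y3.75 E1.4466
G1 X3.75 Y6.50 E1.6536
G1 X0.00 Y7.50 E1.8601
G1 X-3.75 Y6.50 E2.0666
G1 X-6.50 Y3.75 E2.2736
G1 X-7.50 Y0.00 E2.4801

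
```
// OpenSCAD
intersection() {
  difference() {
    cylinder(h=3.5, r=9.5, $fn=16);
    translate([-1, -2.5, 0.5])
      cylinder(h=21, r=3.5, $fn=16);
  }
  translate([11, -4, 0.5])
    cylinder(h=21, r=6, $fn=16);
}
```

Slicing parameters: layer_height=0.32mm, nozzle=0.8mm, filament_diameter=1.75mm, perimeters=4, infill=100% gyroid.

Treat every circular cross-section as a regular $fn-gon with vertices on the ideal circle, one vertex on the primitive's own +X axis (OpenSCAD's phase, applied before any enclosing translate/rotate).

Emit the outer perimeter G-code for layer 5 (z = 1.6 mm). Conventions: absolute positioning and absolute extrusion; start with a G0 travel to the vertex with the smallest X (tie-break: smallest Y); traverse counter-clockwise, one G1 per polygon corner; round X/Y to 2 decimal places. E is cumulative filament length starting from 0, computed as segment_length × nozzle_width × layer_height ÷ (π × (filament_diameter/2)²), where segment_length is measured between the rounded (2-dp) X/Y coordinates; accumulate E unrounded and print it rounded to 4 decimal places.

At z = 1.6 mm: the cylinder: section is a regular 16-gon, circumradius r=9.5; the cylinder at (-1, -2.5): section is a regular 16-gon, circumradius r=3.5; After the difference (first − rest): starting from the r=9.5 cylinder, the r=3.5 cylinder at (-1, -2.5) lies wholly inside it (removes its full 37.50 mm² and its 21.85 mm outline becomes a hole wall) — 1 connected region with 1 hole; the cylinder at (11, -4): section is a regular 16-gon, circumradius r=6; Keeping only the common overlap: the r=6 cylinder at (11, -4) partially overlaps the result so far; clipping to the common part keeps 23.46 mm² — 1 connected region. The outline is a single polygon with 10 vertices. Extrusion per mm of travel: 0.8 × 0.32 / (π × 0.875²) = 0.106432. Accumulating E over each segment gives final E = 2.2129.

G0 X5.00 Y-4.00 Z1.60
G1 X5.46 Y-6.30 E0.2496
G1 X6.04 Y-7.17 E0.3609
G1 X6.72 Y-6.72 E0.4477
G1 X8.78 Y-3.64 E0.8421
G1 X9.50 Y0.00 E1.2370
G1 X9.17 Y1.64 E1.4151
G1 X8.70 Y1.54 E1.4662
G1 X6.76 Y0.24 E1.7148
G1 X5.46 Y-1.70 E1.9633
G1 X5.00 Y-4.00 E2.2129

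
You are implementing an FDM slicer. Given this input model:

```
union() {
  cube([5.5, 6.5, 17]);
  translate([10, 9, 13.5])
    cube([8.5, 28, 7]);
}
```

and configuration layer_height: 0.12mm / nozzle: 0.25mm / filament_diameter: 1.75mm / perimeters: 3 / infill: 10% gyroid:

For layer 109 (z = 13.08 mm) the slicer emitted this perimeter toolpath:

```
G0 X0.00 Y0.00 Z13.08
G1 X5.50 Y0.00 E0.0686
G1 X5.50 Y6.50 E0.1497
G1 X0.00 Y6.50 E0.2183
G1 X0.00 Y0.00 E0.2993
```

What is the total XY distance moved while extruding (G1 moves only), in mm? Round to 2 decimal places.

24.00 mm

Sum the Euclidean lengths of each G1 segment: total = 24.00 mm.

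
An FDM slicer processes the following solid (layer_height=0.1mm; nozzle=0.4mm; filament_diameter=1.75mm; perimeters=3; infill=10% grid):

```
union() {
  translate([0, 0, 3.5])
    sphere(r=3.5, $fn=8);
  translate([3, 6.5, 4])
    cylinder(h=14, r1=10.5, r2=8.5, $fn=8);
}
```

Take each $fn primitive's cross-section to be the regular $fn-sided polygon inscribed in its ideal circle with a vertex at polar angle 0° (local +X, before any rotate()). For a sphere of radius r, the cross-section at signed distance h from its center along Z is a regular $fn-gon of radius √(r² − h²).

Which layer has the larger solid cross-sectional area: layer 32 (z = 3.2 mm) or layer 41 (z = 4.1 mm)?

layer 41 (z = 4.1 mm)

Layer 32 (z = 3.2): the sphere: section is a regular 8-gon, circumradius = √(r²−h²) = √(3.5²−0.3²) = 3.487 (area = (8/2)·3.487²·sin(360°/8) = 34.39 mm²); the cone at (3, 6.5) is absent (z outside [4, 18]); Merging all regions: only the r=3.5 sphere is present, so the union is just that shape — area = 34.39 mm². So its area = 34.39 mm². Layer 41 (z = 4.1): the r=3.5 sphere contributes a regular 8-gon of circumradius √(3.5²−0.6²) = 3.448 (area = (8/2)·3.448²·sin(360°/8) = 33.63 mm²); the cone at (3, 6.5): at t=0.007 of its height the radius interpolates to r₁+(r₂−r₁)t = 10.486, giving a regular 8-gon of that circumradius (area = (8/2)·10.486²·sin(360°/8) = 310.99 mm²); Combining (union): the regions partially overlap — summed areas 344.62 mm² minus the doubly-counted overlap 31.49 mm² gives 313.13 mm² — area = 313.13 mm². So its area = 313.13 mm². Layer 41 is larger (313.13 vs 34.39 mm²).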